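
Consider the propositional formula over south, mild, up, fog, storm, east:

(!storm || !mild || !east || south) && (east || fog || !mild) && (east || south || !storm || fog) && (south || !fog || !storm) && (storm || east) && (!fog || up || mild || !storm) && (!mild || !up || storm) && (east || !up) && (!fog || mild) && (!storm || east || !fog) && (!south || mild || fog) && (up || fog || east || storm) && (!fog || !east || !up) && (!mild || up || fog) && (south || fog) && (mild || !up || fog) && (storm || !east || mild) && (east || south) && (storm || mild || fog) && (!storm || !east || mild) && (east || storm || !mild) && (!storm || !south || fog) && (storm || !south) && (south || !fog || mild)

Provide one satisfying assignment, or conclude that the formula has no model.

Case storm = false:
From the singleton clause (east), east = true.
From the singleton clause (mild), mild = true.
From the singleton clause (!up), up = false.
From the singleton clause (fog), fog = true.
From the singleton clause (!south), south = false.
All clauses are satisfied.

south=false, mild=true, up=false, fog=true, storm=false, east=true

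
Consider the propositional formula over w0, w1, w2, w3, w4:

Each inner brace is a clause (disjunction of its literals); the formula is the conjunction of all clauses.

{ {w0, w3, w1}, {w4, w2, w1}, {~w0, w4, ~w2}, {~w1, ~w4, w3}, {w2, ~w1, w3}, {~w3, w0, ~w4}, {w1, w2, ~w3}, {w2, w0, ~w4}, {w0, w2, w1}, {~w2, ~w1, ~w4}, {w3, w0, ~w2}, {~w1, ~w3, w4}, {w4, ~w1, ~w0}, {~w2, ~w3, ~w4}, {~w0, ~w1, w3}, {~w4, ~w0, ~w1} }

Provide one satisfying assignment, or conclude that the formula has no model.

w0 ↦ 0,  w1 ↦ 0,  w2 ↦ 1,  w3 ↦ 1,  w4 ↦ 0

Try w0 = 0.
Try w3 = 1.
(~w4) alone gives w4 = 0.
(~w1) alone gives w1 = 0.
(w2) alone gives w2 = 1.
All clauses are satisfied.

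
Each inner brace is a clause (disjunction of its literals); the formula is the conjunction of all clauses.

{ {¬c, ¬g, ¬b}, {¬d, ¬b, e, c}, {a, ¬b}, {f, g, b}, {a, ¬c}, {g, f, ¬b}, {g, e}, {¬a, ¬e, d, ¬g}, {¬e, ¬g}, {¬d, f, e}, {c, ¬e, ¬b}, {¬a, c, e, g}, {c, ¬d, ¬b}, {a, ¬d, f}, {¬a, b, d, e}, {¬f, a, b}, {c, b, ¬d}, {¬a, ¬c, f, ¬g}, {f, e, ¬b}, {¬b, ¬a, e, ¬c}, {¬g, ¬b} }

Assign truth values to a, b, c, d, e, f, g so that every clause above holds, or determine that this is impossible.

Try a = True.
Try g = False.
The clause (e) is unit, so e = True.
Try f = True.
Try c = True.
All clauses hold; b, d can take either value.

a=True; b=False; c=True; d=False; e=True; f=True; g=False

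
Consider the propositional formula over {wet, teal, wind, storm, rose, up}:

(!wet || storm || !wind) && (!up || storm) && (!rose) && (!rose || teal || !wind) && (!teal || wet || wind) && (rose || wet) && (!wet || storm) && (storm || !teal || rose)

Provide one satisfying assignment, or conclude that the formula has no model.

(!rose) alone gives rose = false.
(wet) alone gives wet = true.
(storm) alone gives storm = true.
No clause remains; teal, wind, up are free.

wet ↦ true, teal ↦ true, wind ↦ false, storm ↦ true, rose ↦ false, up ↦ true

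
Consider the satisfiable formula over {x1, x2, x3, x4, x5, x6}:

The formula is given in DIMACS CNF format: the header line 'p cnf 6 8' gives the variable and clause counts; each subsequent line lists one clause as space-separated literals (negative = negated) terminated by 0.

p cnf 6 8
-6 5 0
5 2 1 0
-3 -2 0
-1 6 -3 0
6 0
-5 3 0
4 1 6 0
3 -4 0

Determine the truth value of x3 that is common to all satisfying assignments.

True

Suppose x3 = False.
The clause (x6) is unit, so x6 = True.
The clause (x5) is unit, so x5 = True.
That conflicts with the unit clause (¬x5).
So every satisfying assignment has x3 = True.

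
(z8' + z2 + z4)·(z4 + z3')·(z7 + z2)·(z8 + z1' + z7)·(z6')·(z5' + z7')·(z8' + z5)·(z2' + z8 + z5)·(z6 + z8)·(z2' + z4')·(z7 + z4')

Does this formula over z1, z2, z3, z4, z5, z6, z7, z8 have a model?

From the singleton clause (z6'), z6 = 0.
From the singleton clause (z8), z8 = 1.
From the singleton clause (z5), z5 = 1.
From the singleton clause (z7'), z7 = 0.
From the singleton clause (z2), z2 = 1.
From the singleton clause (z4'), z4 = 0.
From the singleton clause (z3'), z3 = 0.
All clauses hold; z1 can take either value.
A satisfying assignment: z1=0, z2=1, z3=0, z4=0, z5=1, z6=0, z7=0, z8=1.

Satisfiable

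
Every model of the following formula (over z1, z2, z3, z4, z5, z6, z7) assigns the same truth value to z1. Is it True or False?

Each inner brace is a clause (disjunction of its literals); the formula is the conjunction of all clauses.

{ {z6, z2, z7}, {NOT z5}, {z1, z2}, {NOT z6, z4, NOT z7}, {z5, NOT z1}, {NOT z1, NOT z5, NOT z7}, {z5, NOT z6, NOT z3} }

False

Suppose z1 = true.
The clause (NOT z5) is unit, so z5 = false.
That conflicts with the unit clause (z5).
So every satisfying assignment has z1 = False.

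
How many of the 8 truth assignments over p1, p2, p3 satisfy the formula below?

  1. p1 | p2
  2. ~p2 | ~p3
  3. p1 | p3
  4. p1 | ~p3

3

There are 2^3 = 8 truth assignments over (p1, p2, p3).
Check each against the 4 clauses (columns in the order p1, p2, p3):
  F F F  ✗ fails (p1 | p2)
  F F T  ✗ fails (p1 | p2)
  F T F  ✗ fails (p1 | p3)
  F T T  ✗ fails (~p2 | ~p3)
  T F F  ✓ satisfies all
  T F T  ✓ satisfies all
  T T F  ✓ satisfies all
  T T T  ✗ fails (~p2 | ~p3)
3 of the 8 rows are models.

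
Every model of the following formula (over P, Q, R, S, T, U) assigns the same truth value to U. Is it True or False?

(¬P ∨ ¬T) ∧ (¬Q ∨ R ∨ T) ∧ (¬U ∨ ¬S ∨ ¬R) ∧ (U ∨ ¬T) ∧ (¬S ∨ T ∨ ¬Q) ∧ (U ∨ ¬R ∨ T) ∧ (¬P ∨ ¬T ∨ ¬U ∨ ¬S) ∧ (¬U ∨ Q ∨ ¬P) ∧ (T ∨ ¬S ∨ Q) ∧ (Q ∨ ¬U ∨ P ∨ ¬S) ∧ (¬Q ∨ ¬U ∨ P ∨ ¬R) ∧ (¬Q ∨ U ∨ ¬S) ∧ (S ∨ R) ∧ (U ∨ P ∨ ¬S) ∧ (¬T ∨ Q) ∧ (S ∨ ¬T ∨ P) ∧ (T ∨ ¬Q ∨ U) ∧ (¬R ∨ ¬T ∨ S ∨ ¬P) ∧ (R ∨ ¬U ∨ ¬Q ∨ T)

True

Suppose U = False.
(¬T) alone gives T = False.
(¬R) alone gives R = False.
(¬Q) alone gives Q = False.
(¬S) alone gives S = False.
That conflicts with the unit clause (S).
So every satisfying assignment has U = True.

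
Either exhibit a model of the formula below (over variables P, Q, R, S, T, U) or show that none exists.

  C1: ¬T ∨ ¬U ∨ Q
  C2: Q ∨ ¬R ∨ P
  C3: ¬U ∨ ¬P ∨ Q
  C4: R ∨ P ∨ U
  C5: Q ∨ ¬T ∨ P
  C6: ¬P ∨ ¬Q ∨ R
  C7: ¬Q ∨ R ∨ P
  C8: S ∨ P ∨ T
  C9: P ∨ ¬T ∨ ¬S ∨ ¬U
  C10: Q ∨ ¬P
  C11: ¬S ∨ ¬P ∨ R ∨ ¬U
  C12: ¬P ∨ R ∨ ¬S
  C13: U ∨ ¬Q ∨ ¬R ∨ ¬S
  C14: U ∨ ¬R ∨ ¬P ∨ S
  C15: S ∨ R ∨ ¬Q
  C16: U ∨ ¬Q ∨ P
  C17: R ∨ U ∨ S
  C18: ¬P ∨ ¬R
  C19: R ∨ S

Suppose Q = True.
Suppose P = False.
(R) alone gives R = True.
(U) alone gives U = True.
Suppose S = False.
(T) alone gives T = True.
Every clause now holds.

P=False; Q=True; R=True; S=False; T=True; U=True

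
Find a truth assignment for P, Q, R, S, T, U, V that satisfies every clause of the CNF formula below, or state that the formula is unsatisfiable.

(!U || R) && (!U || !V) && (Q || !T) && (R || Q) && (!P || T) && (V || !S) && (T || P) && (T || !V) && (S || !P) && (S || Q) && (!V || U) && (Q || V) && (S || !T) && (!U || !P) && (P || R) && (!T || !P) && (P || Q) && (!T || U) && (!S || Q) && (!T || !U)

Case U = false:
The clause (!V) is unit, so V = false.
The clause (!S) is unit, so S = false.
The clause (!P) is unit, so P = false.
The clause (T) is unit, so T = true.
That conflicts with the unit clause (!T).
Backtrack on U: now try U = true.
The clause (R) is unit, so R = true.
The clause (!V) is unit, so V = false.
The clause (!S) is unit, so S = false.
The clause (!P) is unit, so P = false.
The clause (T) is unit, so T = true.
That conflicts with the unit clause (!T).
Neither U = true nor U = false works.

UNSATISFIABLE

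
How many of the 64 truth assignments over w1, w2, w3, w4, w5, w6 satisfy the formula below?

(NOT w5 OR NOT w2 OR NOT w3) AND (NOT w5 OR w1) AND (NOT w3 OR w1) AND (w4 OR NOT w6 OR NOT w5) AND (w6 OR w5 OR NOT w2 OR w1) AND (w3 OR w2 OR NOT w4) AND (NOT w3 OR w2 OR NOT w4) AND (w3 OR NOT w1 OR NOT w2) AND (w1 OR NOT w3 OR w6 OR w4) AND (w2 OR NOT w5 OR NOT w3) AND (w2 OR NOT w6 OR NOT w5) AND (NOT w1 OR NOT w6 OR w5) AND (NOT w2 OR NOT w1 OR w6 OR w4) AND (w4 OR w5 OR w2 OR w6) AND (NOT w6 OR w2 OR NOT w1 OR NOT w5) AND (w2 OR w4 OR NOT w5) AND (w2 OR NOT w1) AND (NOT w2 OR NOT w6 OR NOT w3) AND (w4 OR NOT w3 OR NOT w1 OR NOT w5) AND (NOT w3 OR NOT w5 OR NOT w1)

4

There are 2^6 = 64 truth assignments over (w1, w2, w3, w4, w5, w6).
Split on w1. With w1 = true, the clauses containing w1 are satisfied and NOT w1 drops from the rest; 1 of the 2^5 = 32 assignments to the other variables satisfy what remains.
With w1 = false, by the same count on the reduced clause set, 3 assignments work.
(One model: w1=F, w2=F, w3=F, w4=F, w5=F, w6=T.)
Total: 1 + 3 = 4.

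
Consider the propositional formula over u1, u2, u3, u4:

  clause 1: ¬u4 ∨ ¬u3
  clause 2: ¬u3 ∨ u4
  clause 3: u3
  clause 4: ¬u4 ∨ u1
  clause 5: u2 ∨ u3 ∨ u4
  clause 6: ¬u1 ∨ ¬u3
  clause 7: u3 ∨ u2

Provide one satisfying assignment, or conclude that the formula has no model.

UNSATISFIABLE

From the singleton clause (u3), u3 = True.
From the singleton clause (¬u4), u4 = False.
Now (u4) is unsatisfied and unit — conflict.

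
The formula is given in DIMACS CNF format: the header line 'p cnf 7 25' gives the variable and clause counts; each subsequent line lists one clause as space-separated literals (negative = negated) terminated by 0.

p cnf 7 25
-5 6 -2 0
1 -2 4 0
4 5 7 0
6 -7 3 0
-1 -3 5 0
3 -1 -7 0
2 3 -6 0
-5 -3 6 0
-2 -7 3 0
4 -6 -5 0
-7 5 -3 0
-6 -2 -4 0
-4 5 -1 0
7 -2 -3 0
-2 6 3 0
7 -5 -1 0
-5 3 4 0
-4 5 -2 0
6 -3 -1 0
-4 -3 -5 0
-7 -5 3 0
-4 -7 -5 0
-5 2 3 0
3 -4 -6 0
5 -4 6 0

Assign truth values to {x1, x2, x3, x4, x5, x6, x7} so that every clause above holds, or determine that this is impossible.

Suppose x5 = False.
Suppose x4 = True.
(¬x1) alone gives x1 = False.
(¬x2) alone gives x2 = False.
(x6) alone gives x6 = True.
(x3) alone gives x3 = True.
(¬x7) alone gives x7 = False.
This assignment satisfies each clause.

x1=False, x2=False, x3=True, x4=True, x5=False, x6=True, x7=False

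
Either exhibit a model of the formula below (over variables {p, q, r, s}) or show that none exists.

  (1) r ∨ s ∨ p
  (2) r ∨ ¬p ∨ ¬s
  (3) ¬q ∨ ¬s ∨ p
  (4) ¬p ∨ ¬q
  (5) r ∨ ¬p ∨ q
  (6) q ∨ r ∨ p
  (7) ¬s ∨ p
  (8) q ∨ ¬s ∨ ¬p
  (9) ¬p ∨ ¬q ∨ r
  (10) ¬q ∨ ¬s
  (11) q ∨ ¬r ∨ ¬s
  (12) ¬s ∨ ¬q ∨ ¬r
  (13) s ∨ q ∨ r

p: False,  q: True,  r: True,  s: False

Case p = False:
(¬s) alone gives s = False.
(r) alone gives r = True.
All clauses hold; q can take either value.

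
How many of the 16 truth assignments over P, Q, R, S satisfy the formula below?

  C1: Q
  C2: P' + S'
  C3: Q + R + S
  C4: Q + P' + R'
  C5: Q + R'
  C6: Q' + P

There are 2^4 = 16 truth assignments over (P, Q, R, S).
Split on R. With R = 1, the clauses containing R are satisfied and R' drops from the rest; 1 of the 2^3 = 8 assignments to the other variables satisfy what remains.
With R = 0, by the same count on the reduced clause set, 1 assignment works.
(One model: P=T, Q=T, R=F, S=F.)
Total: 1 + 1 = 2.

2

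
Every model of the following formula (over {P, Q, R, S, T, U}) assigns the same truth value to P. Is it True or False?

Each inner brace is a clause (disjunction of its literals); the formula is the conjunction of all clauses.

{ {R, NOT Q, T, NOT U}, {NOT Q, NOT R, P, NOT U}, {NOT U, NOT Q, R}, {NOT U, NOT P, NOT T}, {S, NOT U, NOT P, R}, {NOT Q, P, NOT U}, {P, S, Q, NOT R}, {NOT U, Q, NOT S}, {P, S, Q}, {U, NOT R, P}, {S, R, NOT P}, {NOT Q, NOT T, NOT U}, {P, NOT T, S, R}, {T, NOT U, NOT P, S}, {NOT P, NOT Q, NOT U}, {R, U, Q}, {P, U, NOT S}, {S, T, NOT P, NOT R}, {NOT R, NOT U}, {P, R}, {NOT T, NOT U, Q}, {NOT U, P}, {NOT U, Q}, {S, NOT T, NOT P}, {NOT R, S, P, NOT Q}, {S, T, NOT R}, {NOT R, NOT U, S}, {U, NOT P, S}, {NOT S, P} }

True

Suppose P = false.
The clause (R) is unit, so R = true.
The clause (U) is unit, so U = true.
But (NOT U) is also a unit clause — contradiction.
So every satisfying assignment has P = True.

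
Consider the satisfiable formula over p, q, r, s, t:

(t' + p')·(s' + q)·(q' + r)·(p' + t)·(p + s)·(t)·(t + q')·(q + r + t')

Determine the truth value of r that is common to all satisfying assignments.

True

Suppose r = 0.
From the singleton clause (q'), q = 0.
From the singleton clause (s'), s = 0.
From the singleton clause (p), p = 1.
From the singleton clause (t'), t = 0.
But (t) is also a unit clause — contradiction.
So every satisfying assignment has r = True.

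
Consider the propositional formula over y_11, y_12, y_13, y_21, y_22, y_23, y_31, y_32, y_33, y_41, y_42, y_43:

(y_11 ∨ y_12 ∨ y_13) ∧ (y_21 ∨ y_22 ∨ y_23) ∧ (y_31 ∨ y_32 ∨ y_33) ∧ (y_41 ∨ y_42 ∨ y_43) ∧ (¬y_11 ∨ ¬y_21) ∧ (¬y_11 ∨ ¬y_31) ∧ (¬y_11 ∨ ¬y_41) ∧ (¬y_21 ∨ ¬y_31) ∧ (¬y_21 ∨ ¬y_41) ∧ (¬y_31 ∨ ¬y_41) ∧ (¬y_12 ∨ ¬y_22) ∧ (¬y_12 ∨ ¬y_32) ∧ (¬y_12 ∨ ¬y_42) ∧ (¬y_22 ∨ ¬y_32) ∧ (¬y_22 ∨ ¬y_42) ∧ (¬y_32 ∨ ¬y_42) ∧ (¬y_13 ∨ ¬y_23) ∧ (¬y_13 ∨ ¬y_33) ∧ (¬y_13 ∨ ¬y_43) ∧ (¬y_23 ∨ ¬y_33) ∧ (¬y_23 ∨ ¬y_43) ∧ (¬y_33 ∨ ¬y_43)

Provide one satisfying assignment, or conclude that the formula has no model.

Try y_11 = False.
Try y_12 = True.
The clause (¬y_22) is unit, so y_22 = False.
The clause (¬y_32) is unit, so y_32 = False.
The clause (¬y_42) is unit, so y_42 = False.
Try y_21 = True.
The clause (¬y_31) is unit, so y_31 = False.
The clause (y_33) is unit, so y_33 = True.
The clause (¬y_41) is unit, so y_41 = False.
The clause (y_43) is unit, so y_43 = True.
But (¬y_43) is also a unit clause — contradiction.
So y_21 must be the other value — set y_21 = False.
The clause (y_23) is unit, so y_23 = True.
The clause (¬y_13) is unit, so y_13 = False.
The clause (¬y_33) is unit, so y_33 = False.
The clause (y_31) is unit, so y_31 = True.
The clause (¬y_41) is unit, so y_41 = False.
The clause (y_43) is unit, so y_43 = True.
But (¬y_43) is also a unit clause — contradiction.
Neither y_21 = True nor y_21 = False works.
So y_12 must be the other value — set y_12 = False.
The clause (y_13) is unit, so y_13 = True.
The clause (¬y_23) is unit, so y_23 = False.
The clause (¬y_33) is unit, so y_33 = False.
The clause (¬y_43) is unit, so y_43 = False.
Try y_21 = True.
The clause (¬y_31) is unit, so y_31 = False.
The clause (y_32) is unit, so y_32 = True.
The clause (¬y_41) is unit, so y_41 = False.
The clause (y_42) is unit, so y_42 = True.
But (¬y_42) is also a unit clause — contradiction.
So y_21 must be the other value — set y_21 = False.
The clause (y_22) is unit, so y_22 = True.
The clause (¬y_32) is unit, so y_32 = False.
The clause (y_31) is unit, so y_31 = True.
The clause (¬y_41) is unit, so y_41 = False.
The clause (y_42) is unit, so y_42 = True.
But (¬y_42) is also a unit clause — contradiction.
Neither y_21 = True nor y_21 = False works.
Neither y_12 = True nor y_12 = False works.
So y_11 must be the other value — set y_11 = True.
The clause (¬y_21) is unit, so y_21 = False.
The clause (¬y_31) is unit, so y_31 = False.
The clause (¬y_41) is unit, so y_41 = False.
Try y_22 = True.
The clause (¬y_12) is unit, so y_12 = False.
The clause (¬y_32) is unit, so y_32 = False.
The clause (y_33) is unit, so y_33 = True.
The clause (¬y_42) is unit, so y_42 = False.
The clause (y_43) is unit, so y_43 = True.
But (¬y_43) is also a unit clause — contradiction.
So y_22 must be the other value — set y_22 = False.
The clause (y_23) is unit, so y_23 = True.
The clause (¬y_13) is unit, so y_13 = False.
The clause (¬y_33) is unit, so y_33 = False.
The clause (y_32) is unit, so y_32 = True.
The clause (¬y_12) is unit, so y_12 = False.
The clause (¬y_42) is unit, so y_42 = False.
The clause (y_43) is unit, so y_43 = True.
But (¬y_43) is also a unit clause — contradiction.
Neither y_22 = True nor y_22 = False works.
Neither y_11 = True nor y_11 = False works.

UNSATISFIABLE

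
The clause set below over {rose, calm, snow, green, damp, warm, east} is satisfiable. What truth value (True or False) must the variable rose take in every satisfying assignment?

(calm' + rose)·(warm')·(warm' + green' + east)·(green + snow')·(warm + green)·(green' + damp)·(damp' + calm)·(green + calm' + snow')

Suppose rose = 0.
Unit clause (calm') forces calm = 0.
Unit clause (warm') forces warm = 0.
Unit clause (green) forces green = 1.
Unit clause (damp) forces damp = 1.
Now (damp') is unsatisfied and unit — conflict.
So every satisfying assignment has rose = True.

True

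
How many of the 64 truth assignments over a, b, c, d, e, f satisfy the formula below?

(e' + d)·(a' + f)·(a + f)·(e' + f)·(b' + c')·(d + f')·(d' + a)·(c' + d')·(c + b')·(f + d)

2

There are 2^6 = 64 truth assignments over (a, b, c, d, e, f).
Split on f. With f = 1, the clauses containing f are satisfied and f' drops from the rest; 2 of the 2^5 = 32 assignments to the other variables satisfy what remains.
With f = 0, by the same count on the reduced clause set, 0 assignments work.
Total: 2 + 0 = 2.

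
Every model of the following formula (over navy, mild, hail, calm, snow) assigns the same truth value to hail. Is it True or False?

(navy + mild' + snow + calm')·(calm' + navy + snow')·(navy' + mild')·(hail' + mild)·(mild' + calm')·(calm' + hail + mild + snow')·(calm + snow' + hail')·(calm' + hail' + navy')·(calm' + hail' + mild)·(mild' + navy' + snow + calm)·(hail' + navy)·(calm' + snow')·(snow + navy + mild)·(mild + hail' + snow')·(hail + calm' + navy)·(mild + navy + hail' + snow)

Suppose hail = 1.
From the singleton clause (mild), mild = 1.
From the singleton clause (navy'), navy = 0.
But (navy) is also a unit clause — contradiction.
So every satisfying assignment has hail = False.

False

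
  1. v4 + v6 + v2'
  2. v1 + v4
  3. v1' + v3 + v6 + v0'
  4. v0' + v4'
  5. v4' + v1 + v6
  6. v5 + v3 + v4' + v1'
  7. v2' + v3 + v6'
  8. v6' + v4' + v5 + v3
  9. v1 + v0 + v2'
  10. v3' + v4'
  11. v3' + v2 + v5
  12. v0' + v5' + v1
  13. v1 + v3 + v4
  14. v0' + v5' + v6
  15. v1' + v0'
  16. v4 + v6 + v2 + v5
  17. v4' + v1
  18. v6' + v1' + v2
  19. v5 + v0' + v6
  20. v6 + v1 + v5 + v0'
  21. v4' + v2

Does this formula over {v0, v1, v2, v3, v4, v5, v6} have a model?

Case v1 = 1:
The clause (v0') is unit, so v0 = 0.
Case v3 = 0:
Case v5 = 1:
Case v2 = 0:
The clause (v6') is unit, so v6 = 0.
The clause (v4') is unit, so v4 = 0.
Every clause now holds.
A satisfying assignment: v0: 0, v1: 1, v2: 0, v3: 0, v4: 0, v5: 1, v6: 0.

Yes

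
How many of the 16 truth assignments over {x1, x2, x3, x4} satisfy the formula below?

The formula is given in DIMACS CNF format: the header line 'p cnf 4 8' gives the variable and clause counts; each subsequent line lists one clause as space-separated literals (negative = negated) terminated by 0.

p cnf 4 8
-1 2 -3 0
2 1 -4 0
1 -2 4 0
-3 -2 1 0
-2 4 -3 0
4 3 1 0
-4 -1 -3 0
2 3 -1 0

4

There are 2^4 = 16 truth assignments over (x1, x2, x3, x4).
Split on x2. With x2 = True, the clauses containing x2 are satisfied and ¬x2 drops from the rest; 3 of the 2^3 = 8 assignments to the other variables satisfy what remains.
With x2 = False, by the same count on the reduced clause set, 1 assignment works.
Total: 3 + 1 = 4.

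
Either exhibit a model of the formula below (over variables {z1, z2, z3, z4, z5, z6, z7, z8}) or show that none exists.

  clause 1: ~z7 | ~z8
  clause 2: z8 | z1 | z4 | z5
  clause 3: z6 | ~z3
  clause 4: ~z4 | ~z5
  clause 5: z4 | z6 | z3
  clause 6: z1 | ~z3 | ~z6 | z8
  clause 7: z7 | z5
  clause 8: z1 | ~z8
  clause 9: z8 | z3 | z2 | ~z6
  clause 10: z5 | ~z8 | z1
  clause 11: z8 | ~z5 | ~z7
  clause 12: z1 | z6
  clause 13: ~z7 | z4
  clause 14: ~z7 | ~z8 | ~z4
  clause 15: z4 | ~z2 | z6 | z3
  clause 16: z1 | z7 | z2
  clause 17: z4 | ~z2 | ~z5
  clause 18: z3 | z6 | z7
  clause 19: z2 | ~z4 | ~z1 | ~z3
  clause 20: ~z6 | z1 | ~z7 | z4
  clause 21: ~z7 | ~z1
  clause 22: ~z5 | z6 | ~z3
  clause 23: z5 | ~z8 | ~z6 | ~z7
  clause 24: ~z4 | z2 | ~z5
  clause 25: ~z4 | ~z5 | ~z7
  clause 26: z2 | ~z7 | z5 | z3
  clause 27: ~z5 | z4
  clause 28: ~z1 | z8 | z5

Branch on z7: set z7 = 1.
The clause (~z8) is unit, so z8 = 0.
The clause (~z5) is unit, so z5 = 0.
The clause (z4) is unit, so z4 = 1.
The clause (~z1) is unit, so z1 = 0.
The clause (z6) is unit, so z6 = 1.
The clause (~z3) is unit, so z3 = 0.
The clause (z2) is unit, so z2 = 1.
All clauses are satisfied.

z1=0; z2=1; z3=0; z4=1; z5=0; z6=1; z7=1; z8=0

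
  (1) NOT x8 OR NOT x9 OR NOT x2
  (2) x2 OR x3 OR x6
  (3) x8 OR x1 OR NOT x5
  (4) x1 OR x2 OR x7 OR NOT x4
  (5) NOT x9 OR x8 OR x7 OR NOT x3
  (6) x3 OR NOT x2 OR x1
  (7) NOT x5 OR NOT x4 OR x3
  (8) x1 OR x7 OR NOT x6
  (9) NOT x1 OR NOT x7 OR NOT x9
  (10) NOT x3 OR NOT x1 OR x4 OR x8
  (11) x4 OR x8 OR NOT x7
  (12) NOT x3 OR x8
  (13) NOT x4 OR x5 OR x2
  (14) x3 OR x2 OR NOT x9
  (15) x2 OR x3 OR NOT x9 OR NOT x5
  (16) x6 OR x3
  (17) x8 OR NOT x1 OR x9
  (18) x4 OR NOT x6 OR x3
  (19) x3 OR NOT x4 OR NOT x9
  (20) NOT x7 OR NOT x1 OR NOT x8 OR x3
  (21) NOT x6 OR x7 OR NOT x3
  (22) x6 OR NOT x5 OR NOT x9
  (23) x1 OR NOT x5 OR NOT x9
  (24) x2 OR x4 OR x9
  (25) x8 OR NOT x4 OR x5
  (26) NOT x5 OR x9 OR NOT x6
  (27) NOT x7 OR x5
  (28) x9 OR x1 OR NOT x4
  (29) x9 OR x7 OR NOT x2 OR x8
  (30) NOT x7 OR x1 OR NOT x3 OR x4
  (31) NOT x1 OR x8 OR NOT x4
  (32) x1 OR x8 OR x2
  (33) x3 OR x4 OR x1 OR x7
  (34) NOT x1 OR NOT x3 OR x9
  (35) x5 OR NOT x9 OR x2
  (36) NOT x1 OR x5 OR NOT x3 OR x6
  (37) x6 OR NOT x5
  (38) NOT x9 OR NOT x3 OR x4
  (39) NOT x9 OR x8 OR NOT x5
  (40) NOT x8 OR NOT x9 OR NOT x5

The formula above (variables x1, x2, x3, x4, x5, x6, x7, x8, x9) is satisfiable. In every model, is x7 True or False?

Suppose x7 = true.
(x5) alone gives x5 = true.
(x6) alone gives x6 = true.
(x9) alone gives x9 = true.
(NOT x1) alone gives x1 = false.
That conflicts with the unit clause (x1).
So every satisfying assignment has x7 = False.

False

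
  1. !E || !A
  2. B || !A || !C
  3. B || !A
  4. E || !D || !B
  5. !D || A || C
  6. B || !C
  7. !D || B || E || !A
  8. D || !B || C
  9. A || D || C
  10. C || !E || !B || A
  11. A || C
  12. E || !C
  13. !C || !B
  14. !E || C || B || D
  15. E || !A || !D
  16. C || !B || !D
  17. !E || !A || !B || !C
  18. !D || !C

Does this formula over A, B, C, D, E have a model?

No

Branch on E: set E = false.
Unit clause (!C) forces C = false.
Unit clause (A) forces A = true.
Unit clause (B) forces B = true.
Unit clause (!D) forces D = false.
Now (D) is unsatisfied and unit — conflict.
Undo E and try E = true.
Unit clause (!A) forces A = false.
Unit clause (C) forces C = true.
Unit clause (B) forces B = true.
Now (!B) is unsatisfied and unit — conflict.
Neither E = true nor E = false works.
No assignment satisfies every clause.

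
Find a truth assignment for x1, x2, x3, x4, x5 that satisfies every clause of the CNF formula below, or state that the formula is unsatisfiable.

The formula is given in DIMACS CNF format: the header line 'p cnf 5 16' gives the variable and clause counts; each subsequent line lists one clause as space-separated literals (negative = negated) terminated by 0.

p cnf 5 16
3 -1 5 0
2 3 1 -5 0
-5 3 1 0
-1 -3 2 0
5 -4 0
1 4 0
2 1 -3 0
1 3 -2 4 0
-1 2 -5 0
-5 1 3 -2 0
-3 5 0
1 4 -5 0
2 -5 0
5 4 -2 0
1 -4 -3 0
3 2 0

Suppose x5 = True.
From the singleton clause (x2), x2 = True.
Suppose x3 = True.
Suppose x1 = True.
Every clause is now satisfied; x4 is unconstrained.

x1: True,  x2: True,  x3: True,  x4: True,  x5: True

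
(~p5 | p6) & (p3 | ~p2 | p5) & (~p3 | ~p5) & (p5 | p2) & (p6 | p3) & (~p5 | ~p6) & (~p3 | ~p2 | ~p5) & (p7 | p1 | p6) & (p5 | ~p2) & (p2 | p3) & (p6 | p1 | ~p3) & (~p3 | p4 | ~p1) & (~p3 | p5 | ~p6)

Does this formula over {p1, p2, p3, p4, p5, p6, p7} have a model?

Case p5 = 0:
From the singleton clause (p2), p2 = 1.
Now (~p2) is unsatisfied and unit — conflict.
So p5 must be the other value — set p5 = 1.
From the singleton clause (p6), p6 = 1.
Now (~p6) is unsatisfied and unit — conflict.
Neither p5 = 1 nor p5 = 0 works.
No assignment satisfies every clause.

No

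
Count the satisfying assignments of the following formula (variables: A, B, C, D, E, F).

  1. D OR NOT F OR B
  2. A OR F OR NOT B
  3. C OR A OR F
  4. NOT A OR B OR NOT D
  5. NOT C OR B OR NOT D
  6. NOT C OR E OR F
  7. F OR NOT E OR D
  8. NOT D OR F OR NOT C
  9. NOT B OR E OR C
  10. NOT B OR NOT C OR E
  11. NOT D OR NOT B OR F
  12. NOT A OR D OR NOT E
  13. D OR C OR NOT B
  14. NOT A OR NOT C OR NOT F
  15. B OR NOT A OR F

There are 2^6 = 64 truth assignments over (A, B, C, D, E, F).
Split on F. With F = true, the clauses containing F are satisfied and NOT F drops from the rest; 6 of the 2^5 = 32 assignments to the other variables satisfy what remains.
With F = false, by the same count on the reduced clause set, 0 assignments work.
Total: 6 + 0 = 6.

6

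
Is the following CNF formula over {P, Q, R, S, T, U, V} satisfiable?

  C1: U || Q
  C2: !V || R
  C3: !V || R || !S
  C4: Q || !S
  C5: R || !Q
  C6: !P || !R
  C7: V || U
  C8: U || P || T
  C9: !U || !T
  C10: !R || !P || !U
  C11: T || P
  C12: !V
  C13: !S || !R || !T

(!V) alone gives V = false.
(U) alone gives U = true.
(!T) alone gives T = false.
(P) alone gives P = true.
(!R) alone gives R = false.
(!Q) alone gives Q = false.
(!S) alone gives S = false.
All clauses are satisfied.
A satisfying assignment: P ↦ true; Q ↦ false; R ↦ false; S ↦ false; T ↦ false; U ↦ true; V ↦ false.

Satisfiable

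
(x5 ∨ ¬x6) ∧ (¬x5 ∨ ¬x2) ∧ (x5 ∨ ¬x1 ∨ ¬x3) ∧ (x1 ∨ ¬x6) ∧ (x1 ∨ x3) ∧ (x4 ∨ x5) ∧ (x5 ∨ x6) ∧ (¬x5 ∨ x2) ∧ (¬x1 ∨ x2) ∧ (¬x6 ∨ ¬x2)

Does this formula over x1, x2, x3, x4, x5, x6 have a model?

Unsatisfiable

Case x5 = True:
(¬x2) alone gives x2 = False.
That conflicts with the unit clause (x2).
Backtrack on x5: now try x5 = False.
(¬x6) alone gives x6 = False.
That conflicts with the unit clause (x6).
Either choice for x5 ends in contradiction.
No assignment satisfies every clause.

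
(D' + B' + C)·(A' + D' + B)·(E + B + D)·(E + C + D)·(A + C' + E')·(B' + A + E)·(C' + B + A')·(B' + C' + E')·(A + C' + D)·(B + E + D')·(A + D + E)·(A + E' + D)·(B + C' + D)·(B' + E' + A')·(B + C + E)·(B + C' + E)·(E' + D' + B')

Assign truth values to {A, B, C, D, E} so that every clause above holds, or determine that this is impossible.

A: 0; B: 0; C: 0; D: 1; E: 1

Branch on D: set D = 1.
Branch on B: set B = 0.
(A') alone gives A = 0.
(E) alone gives E = 1.
(C') alone gives C = 0.
This assignment satisfies each clause.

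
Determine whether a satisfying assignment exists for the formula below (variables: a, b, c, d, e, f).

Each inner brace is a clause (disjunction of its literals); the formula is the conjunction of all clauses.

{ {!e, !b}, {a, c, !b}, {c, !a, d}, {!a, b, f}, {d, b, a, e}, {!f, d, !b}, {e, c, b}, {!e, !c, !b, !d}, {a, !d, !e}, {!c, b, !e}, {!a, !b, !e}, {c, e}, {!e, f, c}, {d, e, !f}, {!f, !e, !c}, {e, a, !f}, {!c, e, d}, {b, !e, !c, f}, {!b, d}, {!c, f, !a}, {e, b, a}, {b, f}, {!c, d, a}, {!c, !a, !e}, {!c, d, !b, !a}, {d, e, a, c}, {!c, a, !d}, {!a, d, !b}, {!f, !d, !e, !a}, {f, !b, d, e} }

Satisfiable

Branch on e: set e = false.
Unit clause (c) forces c = true.
Unit clause (d) forces d = true.
Unit clause (a) forces a = true.
Unit clause (f) forces f = true.
No clause remains; b is free.
A satisfying assignment: a: true,  b: true,  c: true,  d: true,  e: false,  f: true.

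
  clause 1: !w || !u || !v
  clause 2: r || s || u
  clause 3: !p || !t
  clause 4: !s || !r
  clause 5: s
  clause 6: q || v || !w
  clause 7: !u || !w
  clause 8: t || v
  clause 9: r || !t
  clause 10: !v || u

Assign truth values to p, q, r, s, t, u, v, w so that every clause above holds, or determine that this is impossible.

From the singleton clause (s), s = true.
From the singleton clause (!r), r = false.
From the singleton clause (!t), t = false.
From the singleton clause (v), v = true.
From the singleton clause (u), u = true.
From the singleton clause (!w), w = false.
All clauses hold; p, q can take either value.

p=false, q=false, r=false, s=true, t=false, u=true, v=true, w=false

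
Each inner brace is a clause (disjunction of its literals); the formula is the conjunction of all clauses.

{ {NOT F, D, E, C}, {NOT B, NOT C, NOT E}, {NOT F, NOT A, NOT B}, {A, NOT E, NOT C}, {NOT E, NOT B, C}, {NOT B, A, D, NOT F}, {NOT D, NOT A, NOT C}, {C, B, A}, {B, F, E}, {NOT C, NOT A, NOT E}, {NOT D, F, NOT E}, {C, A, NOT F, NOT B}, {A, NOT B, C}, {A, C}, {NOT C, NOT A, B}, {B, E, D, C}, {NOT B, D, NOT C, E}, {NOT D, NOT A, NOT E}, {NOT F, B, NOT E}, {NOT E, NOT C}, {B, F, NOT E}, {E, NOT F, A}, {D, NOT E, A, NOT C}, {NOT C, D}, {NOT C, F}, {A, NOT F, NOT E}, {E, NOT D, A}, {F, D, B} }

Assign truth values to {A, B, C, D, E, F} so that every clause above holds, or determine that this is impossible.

Branch on A: set A = true.
Branch on F: set F = false.
(NOT C) alone gives C = false.
Branch on E: set E = false.
(B) alone gives B = true.
No clause remains; D is free.

A: true, B: true, C: false, D: true, E: false, F: false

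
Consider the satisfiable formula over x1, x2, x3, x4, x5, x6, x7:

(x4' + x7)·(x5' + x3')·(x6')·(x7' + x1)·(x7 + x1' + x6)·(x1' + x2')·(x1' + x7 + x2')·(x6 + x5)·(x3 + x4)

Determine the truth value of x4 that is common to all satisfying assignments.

Suppose x4 = 0.
From the singleton clause (x6'), x6 = 0.
From the singleton clause (x5), x5 = 1.
From the singleton clause (x3'), x3 = 0.
That conflicts with the unit clause (x3).
So every satisfying assignment has x4 = True.

True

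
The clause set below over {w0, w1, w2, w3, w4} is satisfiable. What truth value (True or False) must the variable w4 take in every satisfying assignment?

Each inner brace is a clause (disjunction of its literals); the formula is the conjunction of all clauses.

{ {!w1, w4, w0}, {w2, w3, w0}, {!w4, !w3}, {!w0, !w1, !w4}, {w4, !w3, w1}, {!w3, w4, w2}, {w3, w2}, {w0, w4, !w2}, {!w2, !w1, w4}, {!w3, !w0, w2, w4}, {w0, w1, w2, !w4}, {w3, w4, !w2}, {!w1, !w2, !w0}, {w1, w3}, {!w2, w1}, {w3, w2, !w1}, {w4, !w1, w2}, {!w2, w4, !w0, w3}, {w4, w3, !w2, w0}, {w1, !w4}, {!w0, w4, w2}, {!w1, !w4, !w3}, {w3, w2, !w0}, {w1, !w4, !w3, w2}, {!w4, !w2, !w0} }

Suppose w4 = false.
Suppose w1 = false.
(!w3) alone gives w3 = false.
That conflicts with the unit clause (w3).
That branch fails; take w1 = true instead.
(w0) alone gives w0 = true.
(!w2) alone gives w2 = false.
That conflicts with the unit clause (w2).
Either choice for w1 ends in contradiction.
So every satisfying assignment has w4 = True.

True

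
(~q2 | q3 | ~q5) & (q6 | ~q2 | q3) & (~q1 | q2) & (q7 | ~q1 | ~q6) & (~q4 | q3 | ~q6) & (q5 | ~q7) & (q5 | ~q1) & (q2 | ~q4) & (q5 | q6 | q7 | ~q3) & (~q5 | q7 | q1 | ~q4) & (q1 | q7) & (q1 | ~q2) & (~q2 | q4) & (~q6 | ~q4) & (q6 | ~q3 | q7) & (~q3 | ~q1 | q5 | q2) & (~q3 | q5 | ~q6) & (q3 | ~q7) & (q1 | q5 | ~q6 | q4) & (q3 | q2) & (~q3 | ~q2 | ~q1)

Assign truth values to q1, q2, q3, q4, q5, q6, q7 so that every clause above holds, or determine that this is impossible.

Case q1 = 0:
The clause (q7) is unit, so q7 = 1.
The clause (q5) is unit, so q5 = 1.
The clause (~q2) is unit, so q2 = 0.
The clause (~q4) is unit, so q4 = 0.
The clause (q3) is unit, so q3 = 1.
All clauses hold; q6 can take either value.

q1=0, q2=0, q3=1, q4=0, q5=1, q6=0, q7=1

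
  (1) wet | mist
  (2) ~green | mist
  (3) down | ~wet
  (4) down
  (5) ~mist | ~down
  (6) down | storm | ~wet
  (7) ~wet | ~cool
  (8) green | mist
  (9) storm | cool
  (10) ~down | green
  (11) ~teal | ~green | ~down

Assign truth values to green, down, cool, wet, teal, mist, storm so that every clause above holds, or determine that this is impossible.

UNSATISFIABLE

Unit clause (down) forces down = 1.
Unit clause (~mist) forces mist = 0.
Unit clause (wet) forces wet = 1.
Unit clause (~green) forces green = 0.
But (green) is also a unit clause — contradiction.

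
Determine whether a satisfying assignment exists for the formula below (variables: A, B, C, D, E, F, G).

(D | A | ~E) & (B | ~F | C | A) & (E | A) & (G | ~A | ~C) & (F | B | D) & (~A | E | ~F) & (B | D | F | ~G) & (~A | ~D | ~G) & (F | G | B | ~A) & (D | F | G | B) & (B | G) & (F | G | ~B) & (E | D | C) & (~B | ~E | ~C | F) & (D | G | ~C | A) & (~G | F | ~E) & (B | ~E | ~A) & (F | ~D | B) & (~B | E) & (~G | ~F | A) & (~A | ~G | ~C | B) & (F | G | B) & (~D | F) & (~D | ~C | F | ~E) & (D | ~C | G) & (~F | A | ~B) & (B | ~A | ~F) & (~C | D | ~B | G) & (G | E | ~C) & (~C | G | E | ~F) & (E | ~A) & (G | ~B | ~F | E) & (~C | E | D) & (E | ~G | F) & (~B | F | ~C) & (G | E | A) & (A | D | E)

Yes, satisfiable

Case E = 1:
Case D = 0:
(A) alone gives A = 1.
(B) alone gives B = 1.
Case G = 1:
(F) alone gives F = 1.
No clause remains; C is free.
A satisfying assignment: A=1, B=1, C=1, D=0, E=1, F=1, G=1.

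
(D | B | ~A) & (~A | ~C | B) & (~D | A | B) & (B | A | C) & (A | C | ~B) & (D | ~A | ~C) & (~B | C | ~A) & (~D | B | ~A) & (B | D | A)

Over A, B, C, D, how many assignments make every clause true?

3

There are 2^4 = 16 truth assignments over (A, B, C, D).
Check each against the 9 clauses (columns in the order A, B, C, D):
  F F F F  ✗ fails (B | A | C)
  F F F T  ✗ fails (~D | A | B)
  F F T F  ✗ fails (B | D | A)
  F F T T  ✗ fails (~D | A | B)
  F T F F  ✗ fails (A | C | ~B)
  F T F T  ✗ fails (A | C | ~B)
  F T T F  ✓ satisfies all
  F T T T  ✓ satisfies all
  T F F F  ✗ fails (D | B | ~A)
  T F F T  ✗ fails (~D | B | ~A)
  T F T F  ✗ fails (D | B | ~A)
  T F T T  ✗ fails (~A | ~C | B)
  T T F F  ✗ fails (~B | C | ~A)
  T T F T  ✗ fails (~B | C | ~A)
  T T T F  ✗ fails (D | ~A | ~C)
  T T T T  ✓ satisfies all
3 of the 16 rows are models.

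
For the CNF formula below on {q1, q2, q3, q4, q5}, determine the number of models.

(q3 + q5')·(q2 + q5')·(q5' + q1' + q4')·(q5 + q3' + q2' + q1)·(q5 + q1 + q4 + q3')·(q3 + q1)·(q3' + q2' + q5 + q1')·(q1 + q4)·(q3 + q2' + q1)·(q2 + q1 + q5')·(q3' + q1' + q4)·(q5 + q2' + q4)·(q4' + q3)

There are 2^5 = 32 truth assignments over (q1, q2, q3, q4, q5).
Split on q5. With q5 = 1, the clauses containing q5 are satisfied and q5' drops from the rest; 1 of the 2^4 = 16 assignments to the other variables satisfy what remains.
With q5 = 0, by the same count on the reduced clause set, 3 assignments work.
(One model: q1=F, q2=F, q3=T, q4=T, q5=F.)
Total: 1 + 3 = 4.

4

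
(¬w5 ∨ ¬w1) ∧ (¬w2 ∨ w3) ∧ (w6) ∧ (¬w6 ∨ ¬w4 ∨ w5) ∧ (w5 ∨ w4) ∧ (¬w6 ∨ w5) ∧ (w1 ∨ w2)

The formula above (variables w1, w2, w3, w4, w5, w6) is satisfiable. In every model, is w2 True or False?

Suppose w2 = False.
From the singleton clause (w6), w6 = True.
From the singleton clause (w5), w5 = True.
From the singleton clause (¬w1), w1 = False.
That conflicts with the unit clause (w1).
So every satisfying assignment has w2 = True.

True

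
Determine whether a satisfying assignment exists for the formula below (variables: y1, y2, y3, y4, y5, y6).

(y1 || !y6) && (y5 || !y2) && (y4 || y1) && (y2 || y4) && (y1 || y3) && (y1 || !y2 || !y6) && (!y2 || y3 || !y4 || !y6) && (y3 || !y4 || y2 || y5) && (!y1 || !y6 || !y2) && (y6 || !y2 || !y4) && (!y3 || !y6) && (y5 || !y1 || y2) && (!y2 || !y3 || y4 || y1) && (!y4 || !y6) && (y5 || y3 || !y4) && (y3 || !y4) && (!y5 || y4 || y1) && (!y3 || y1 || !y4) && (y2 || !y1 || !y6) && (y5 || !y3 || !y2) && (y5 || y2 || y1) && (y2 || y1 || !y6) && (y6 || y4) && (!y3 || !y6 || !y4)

Branch on y1: set y1 = true.
Branch on y5: set y5 = true.
Branch on y2: set y2 = false.
(y4) alone gives y4 = true.
(!y6) alone gives y6 = false.
(y3) alone gives y3 = true.
This assignment satisfies each clause.
A satisfying assignment: y1: true, y2: false, y3: true, y4: true, y5: true, y6: false.

Yes, satisfiable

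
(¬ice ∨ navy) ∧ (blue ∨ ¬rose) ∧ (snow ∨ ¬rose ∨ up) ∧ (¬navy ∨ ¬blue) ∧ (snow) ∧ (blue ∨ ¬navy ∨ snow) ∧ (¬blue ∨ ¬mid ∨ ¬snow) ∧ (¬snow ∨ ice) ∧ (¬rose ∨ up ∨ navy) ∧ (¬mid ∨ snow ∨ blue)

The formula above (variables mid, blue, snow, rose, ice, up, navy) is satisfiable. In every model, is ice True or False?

Suppose ice = False.
The clause (snow) is unit, so snow = True.
But (¬snow) is also a unit clause — contradiction.
So every satisfying assignment has ice = True.

True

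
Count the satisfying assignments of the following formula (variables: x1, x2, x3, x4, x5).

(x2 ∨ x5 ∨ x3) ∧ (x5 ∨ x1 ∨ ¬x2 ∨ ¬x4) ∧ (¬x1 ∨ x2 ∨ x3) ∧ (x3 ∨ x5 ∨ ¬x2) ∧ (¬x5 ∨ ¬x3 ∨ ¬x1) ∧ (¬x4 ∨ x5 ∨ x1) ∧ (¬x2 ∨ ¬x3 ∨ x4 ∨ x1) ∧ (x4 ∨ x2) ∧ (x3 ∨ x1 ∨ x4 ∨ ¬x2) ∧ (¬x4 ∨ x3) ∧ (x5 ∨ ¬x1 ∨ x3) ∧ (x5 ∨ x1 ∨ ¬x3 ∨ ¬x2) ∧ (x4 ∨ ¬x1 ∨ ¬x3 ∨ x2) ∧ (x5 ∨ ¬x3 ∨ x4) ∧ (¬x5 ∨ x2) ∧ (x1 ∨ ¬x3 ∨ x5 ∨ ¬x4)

There are 2^5 = 32 truth assignments over (x1, x2, x3, x4, x5).
Split on x5. With x5 = True, the clauses containing x5 are satisfied and ¬x5 drops from the rest; 2 of the 2^4 = 16 assignments to the other variables satisfy what remains.
With x5 = False, by the same count on the reduced clause set, 2 assignments work.
(One model: x1=F, x2=T, x3=T, x4=T, x5=T.)
Total: 2 + 2 = 4.

4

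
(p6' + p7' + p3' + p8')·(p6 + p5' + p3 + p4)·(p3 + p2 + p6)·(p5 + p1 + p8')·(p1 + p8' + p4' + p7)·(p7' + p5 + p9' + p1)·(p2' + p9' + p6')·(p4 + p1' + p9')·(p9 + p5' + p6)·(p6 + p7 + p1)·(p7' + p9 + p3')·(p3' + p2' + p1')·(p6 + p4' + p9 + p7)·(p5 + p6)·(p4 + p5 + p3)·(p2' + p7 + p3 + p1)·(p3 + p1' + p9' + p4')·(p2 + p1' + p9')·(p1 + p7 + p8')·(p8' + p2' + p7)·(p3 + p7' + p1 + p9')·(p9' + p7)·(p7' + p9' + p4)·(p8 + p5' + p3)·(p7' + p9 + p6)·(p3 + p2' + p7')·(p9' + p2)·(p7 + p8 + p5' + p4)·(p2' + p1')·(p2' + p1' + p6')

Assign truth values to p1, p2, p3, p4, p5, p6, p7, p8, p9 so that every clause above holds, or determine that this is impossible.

Case p5 = 1:
Case p9 = 0:
(p6) alone gives p6 = 1.
Case p7 = 0:
Case p1 = 1:
(p2') alone gives p2 = 0.
Case p8 = 1:
No clause remains; p3, p4 are free.

p1: 1; p2: 0; p3: 1; p4: 0; p5: 1; p6: 1; p7: 0; p8: 1; p9: 0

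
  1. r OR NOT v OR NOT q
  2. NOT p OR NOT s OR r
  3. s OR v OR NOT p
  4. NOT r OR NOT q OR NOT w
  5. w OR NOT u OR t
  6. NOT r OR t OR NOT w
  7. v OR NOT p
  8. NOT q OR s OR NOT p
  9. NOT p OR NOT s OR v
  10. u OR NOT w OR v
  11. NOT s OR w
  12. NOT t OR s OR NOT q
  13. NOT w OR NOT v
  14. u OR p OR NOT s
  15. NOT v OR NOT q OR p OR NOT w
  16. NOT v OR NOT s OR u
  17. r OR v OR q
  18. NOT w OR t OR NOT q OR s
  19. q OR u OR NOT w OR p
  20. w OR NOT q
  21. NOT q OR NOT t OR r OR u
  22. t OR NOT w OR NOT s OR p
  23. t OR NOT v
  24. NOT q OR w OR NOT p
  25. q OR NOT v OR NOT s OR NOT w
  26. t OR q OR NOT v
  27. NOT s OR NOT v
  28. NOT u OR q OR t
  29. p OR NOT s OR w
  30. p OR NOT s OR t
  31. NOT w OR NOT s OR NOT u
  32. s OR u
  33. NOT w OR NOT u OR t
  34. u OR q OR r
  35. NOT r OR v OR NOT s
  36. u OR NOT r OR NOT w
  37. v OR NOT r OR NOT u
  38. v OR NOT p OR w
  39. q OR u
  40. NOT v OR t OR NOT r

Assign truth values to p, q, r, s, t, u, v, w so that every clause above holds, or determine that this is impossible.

Case v = true:
Unit clause (NOT w) forces w = false.
Unit clause (NOT s) forces s = false.
Unit clause (NOT q) forces q = false.
Unit clause (t) forces t = true.
Unit clause (u) forces u = true.
All clauses hold; p, r can take either value.

p=true,  q=false,  r=false,  s=false,  t=true,  u=true,  v=true,  w=false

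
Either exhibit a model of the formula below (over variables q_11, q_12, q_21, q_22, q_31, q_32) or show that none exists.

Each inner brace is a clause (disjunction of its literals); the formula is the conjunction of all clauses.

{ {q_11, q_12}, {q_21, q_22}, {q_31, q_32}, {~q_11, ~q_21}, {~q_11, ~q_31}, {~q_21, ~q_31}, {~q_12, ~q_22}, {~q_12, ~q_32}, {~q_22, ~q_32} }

Case q_11 = 1:
Unit clause (~q_21) forces q_21 = 0.
Unit clause (q_22) forces q_22 = 1.
Unit clause (~q_31) forces q_31 = 0.
Unit clause (q_32) forces q_32 = 1.
Now (~q_32) is unsatisfied and unit — conflict.
So q_11 must be the other value — set q_11 = 0.
Unit clause (q_12) forces q_12 = 1.
Unit clause (~q_22) forces q_22 = 0.
Unit clause (q_21) forces q_21 = 1.
Unit clause (~q_31) forces q_31 = 0.
Unit clause (q_32) forces q_32 = 1.
Now (~q_32) is unsatisfied and unit — conflict.
Neither q_11 = 1 nor q_11 = 0 works.

UNSATISFIABLE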